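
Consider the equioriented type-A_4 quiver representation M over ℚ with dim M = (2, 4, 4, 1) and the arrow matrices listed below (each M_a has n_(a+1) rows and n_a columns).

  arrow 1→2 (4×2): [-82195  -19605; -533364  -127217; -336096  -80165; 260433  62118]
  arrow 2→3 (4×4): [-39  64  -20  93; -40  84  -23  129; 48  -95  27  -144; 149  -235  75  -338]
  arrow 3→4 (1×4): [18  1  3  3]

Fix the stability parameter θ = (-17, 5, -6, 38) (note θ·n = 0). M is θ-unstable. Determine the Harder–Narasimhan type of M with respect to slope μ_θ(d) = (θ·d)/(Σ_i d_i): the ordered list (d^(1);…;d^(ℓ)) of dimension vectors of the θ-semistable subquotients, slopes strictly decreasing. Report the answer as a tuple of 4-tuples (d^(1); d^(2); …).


Via rank(M_{q-1}∘⋯∘M_p): M ≅ I[1,3], I[1,4], I[2,3]^2.
μ_θ-semistable layers: μ^(1)=38; μ^(2)=-1/2; μ^(3)=-17

((0, 0, 0, 1); (0, 4, 4, 0); (2, 0, 0, 0))


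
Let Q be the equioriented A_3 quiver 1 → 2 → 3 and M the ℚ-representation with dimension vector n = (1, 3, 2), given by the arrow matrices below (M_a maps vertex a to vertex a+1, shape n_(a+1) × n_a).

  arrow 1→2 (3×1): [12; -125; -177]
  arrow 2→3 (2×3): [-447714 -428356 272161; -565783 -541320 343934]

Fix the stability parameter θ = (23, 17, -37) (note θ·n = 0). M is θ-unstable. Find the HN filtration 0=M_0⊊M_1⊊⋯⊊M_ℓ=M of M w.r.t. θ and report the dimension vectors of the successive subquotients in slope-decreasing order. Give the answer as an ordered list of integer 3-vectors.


Via rank(M_{q-1}∘⋯∘M_p): M ≅ I[1,3], I[2,2], I[2,3].
μ_θ-semistable layers: μ^(1)=17; μ^(2)=1; μ^(3)=-10

((0, 1, 0); (1, 1, 1); (0, 1, 1))


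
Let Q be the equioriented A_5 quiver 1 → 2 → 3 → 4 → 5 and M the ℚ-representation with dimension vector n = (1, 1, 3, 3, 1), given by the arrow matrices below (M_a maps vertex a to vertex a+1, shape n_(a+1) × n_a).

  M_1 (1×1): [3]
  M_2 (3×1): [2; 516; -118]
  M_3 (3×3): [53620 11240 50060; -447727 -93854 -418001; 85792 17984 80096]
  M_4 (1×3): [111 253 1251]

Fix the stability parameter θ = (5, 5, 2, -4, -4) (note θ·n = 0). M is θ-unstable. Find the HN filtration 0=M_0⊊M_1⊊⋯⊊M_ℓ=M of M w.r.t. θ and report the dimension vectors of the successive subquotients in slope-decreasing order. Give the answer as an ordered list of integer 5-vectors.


Via rank(M_{q-1}∘⋯∘M_p): M ≅ I[1,3], I[3,3], I[3,5], I[4,4]^2.
μ_θ-semistable layers: μ^(1)=4; μ^(2)=2; μ^(3)=-2; μ^(4)=-4

((1, 1, 1, 0, 0); (0, 0, 1, 0, 0); (0, 0, 1, 1, 1); (0, 0, 0, 2, 0))


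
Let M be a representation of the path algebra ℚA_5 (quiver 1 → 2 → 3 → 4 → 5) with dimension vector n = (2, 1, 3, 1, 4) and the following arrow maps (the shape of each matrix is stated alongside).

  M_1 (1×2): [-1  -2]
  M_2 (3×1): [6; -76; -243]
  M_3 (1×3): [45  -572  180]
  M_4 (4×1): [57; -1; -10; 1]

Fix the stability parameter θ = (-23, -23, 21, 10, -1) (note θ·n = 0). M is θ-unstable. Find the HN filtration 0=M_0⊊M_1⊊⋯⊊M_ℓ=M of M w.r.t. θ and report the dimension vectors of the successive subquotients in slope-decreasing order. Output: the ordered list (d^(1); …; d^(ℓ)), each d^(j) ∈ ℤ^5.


Barcode: M ≅ I[1,1], I[1,5], I[3,3]^2, I[5,5]^3. HN layers by μ_θ (4 steps, strictly decreasing):
  μ^(1)=21; μ^(2)=10; μ^(3)=-1; μ^(4)=-23

((0, 0, 2, 0, 0); (0, 0, 1, 1, 1); (0, 0, 0, 0, 3); (2, 1, 0, 0, 0))


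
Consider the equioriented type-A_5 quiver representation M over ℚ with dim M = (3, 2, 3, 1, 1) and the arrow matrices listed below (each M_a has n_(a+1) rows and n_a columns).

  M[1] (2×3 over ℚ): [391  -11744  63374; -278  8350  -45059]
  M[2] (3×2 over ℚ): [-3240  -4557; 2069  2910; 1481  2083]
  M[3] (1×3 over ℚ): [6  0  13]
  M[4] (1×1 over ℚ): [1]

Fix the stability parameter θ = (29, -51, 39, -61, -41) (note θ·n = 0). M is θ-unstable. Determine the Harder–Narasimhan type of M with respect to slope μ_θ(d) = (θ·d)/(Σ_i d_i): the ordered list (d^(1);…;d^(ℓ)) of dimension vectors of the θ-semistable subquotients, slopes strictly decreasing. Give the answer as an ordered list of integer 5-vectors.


Via rank(M_{q-1}∘⋯∘M_p): M ≅ I[1,1], I[1,3], I[1,5], I[3,3].
μ_θ-semistable layers: μ^(1)=39; μ^(2)=29; μ^(3)=-11; μ^(4)=-17

((0, 0, 2, 0, 0); (1, 0, 0, 0, 0); (1, 1, 0, 0, 0); (1, 1, 1, 1, 1))


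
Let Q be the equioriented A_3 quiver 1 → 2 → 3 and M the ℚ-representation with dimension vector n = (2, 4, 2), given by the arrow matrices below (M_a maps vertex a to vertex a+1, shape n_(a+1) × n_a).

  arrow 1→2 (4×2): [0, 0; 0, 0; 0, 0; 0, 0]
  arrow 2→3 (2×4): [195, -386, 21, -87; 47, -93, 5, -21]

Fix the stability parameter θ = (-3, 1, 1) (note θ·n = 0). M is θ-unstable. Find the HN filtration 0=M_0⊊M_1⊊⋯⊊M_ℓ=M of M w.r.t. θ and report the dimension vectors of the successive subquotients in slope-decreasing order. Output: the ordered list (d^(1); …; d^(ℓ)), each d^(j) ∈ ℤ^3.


Via rank(M_{q-1}∘⋯∘M_p): M ≅ I[1,1]^2, I[2,2]^2, I[2,3]^2.
μ_θ-semistable layers: μ^(1)=1; μ^(2)=-3

((0, 4, 2); (2, 0, 0))


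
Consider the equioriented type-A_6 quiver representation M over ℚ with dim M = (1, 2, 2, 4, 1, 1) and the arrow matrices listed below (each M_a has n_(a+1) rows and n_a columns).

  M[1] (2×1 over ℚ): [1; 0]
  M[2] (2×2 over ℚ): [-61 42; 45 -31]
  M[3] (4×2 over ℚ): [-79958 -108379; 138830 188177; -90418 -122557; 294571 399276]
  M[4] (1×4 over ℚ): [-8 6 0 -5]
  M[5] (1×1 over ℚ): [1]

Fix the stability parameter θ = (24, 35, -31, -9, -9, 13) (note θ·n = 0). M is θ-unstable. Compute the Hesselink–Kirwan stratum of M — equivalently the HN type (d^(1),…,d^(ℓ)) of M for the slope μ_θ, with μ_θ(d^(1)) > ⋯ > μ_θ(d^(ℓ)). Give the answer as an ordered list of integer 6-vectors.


Barcode: M ≅ I[1,6], I[2,4], I[4,4]^2. HN layers by μ_θ (4 steps, strictly decreasing):
  μ^(1)=13; μ^(2)=2; μ^(3)=-5/3; μ^(4)=-9

((0, 0, 0, 0, 0, 1); (1, 1, 1, 1, 1, 0); (0, 1, 1, 1, 0, 0); (0, 0, 0, 2, 0, 0))


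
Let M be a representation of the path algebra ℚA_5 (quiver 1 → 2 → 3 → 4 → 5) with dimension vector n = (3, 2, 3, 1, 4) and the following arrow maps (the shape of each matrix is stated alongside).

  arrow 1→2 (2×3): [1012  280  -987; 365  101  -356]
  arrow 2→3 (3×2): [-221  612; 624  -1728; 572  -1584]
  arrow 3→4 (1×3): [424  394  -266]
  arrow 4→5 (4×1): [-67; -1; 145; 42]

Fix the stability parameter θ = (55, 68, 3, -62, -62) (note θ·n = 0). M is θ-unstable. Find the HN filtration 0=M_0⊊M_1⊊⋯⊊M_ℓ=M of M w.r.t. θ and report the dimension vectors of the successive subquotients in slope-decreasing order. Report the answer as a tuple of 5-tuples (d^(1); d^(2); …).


Via rank(M_{q-1}∘⋯∘M_p): M ≅ I[1,1], I[1,2], I[1,3], I[3,3], I[3,5], I[5,5]^3.
μ_θ-semistable layers: μ^(1)=68; μ^(2)=55; μ^(3)=42; μ^(4)=3; μ^(5)=-121/3; μ^(6)=-62

((0, 1, 0, 0, 0); (2, 0, 0, 0, 0); (1, 1, 1, 0, 0); (0, 0, 1, 0, 0); (0, 0, 1, 1, 1); (0, 0, 0, 0, 3))


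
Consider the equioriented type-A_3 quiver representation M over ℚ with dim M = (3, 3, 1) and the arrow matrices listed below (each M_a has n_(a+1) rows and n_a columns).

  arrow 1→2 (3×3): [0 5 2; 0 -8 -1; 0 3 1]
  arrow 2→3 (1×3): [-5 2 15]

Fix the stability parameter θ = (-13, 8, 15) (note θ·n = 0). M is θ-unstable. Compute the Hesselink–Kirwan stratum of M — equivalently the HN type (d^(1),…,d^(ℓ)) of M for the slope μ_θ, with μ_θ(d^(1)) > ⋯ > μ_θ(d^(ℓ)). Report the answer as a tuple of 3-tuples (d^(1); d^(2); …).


Interval decomposition of M: I[1,1], I[1,2], I[1,3], I[2,2].
HN type (ℓ=3): μ^(1)=15; μ^(2)=8; μ^(3)=-13

((0, 0, 1); (0, 3, 0); (3, 0, 0))


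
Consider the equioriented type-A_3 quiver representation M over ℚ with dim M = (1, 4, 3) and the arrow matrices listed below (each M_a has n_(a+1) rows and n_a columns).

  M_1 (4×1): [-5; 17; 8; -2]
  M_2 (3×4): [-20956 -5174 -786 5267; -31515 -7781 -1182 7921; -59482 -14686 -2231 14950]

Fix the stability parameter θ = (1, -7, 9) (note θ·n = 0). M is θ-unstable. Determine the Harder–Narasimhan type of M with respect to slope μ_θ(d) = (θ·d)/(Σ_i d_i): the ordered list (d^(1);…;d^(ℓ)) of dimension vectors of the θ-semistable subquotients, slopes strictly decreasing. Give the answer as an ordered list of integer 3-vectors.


Via rank(M_{q-1}∘⋯∘M_p): M ≅ I[1,2], I[2,3]^3.
μ_θ-semistable layers: μ^(1)=9; μ^(2)=-3; μ^(3)=-7

((0, 0, 3); (1, 1, 0); (0, 3, 0))


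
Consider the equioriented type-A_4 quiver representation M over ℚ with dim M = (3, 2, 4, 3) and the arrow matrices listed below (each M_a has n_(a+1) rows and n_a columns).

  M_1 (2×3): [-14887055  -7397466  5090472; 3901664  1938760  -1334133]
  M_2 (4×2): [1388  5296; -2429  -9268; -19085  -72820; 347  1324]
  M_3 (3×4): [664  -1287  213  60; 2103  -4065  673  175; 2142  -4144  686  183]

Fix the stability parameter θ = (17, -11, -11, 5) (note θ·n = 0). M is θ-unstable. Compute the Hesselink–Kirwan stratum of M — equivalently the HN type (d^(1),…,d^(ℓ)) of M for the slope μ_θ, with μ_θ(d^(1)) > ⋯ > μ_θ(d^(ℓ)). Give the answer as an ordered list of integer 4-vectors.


Barcode: M ≅ I[1,1], I[1,2], I[1,4], I[3,3], I[3,4]^2. HN layers by μ_θ (5 steps, strictly decreasing):
  μ^(1)=17; μ^(2)=5; μ^(3)=3; μ^(4)=-5/3; μ^(5)=-11

((1, 0, 0, 0); (0, 0, 0, 3); (1, 1, 0, 0); (1, 1, 1, 0); (0, 0, 3, 0))


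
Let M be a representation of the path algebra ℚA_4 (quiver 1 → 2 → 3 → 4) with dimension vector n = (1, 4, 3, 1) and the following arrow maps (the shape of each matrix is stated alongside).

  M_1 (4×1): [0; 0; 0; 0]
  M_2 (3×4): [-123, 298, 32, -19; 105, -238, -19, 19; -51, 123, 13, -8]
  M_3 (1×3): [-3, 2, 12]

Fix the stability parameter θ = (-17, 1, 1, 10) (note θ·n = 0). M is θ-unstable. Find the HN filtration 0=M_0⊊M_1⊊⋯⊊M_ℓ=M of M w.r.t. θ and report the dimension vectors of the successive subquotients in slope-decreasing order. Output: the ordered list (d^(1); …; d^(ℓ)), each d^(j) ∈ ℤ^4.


Interval decomposition of M: I[1,1], I[2,2], I[2,3]^2, I[2,4].
HN type (ℓ=3): μ^(1)=10; μ^(2)=1; μ^(3)=-17

((0, 0, 0, 1); (0, 4, 3, 0); (1, 0, 0, 0))


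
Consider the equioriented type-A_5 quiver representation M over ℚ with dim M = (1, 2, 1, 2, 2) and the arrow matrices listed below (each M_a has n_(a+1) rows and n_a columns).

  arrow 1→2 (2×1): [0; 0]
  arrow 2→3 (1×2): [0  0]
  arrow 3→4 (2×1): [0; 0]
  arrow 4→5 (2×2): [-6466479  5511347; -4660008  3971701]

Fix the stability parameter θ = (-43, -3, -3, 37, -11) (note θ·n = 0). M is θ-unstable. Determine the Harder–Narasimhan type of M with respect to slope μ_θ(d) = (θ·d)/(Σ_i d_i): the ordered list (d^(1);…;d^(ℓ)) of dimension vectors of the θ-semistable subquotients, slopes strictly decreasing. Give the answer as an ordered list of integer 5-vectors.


Barcode: M ≅ I[1,1], I[2,2]^2, I[3,3], I[4,5]^2. HN layers by μ_θ (3 steps, strictly decreasing):
  μ^(1)=13; μ^(2)=-3; μ^(3)=-43

((0, 0, 0, 2, 2); (0, 2, 1, 0, 0); (1, 0, 0, 0, 0))


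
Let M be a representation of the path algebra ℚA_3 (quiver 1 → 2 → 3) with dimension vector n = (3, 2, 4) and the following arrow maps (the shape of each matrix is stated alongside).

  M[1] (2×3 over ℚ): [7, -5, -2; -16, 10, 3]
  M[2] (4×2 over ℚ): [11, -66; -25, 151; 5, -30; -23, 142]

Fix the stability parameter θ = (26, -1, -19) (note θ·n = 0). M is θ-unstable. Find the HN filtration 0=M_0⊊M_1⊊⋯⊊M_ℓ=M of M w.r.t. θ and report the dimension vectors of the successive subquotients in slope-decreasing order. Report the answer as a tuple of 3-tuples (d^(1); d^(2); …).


Barcode: M ≅ I[1,1], I[1,3]^2, I[3,3]^2. HN layers by μ_θ (3 steps, strictly decreasing):
  μ^(1)=26; μ^(2)=2; μ^(3)=-19

((1, 0, 0); (2, 2, 2); (0, 0, 2))


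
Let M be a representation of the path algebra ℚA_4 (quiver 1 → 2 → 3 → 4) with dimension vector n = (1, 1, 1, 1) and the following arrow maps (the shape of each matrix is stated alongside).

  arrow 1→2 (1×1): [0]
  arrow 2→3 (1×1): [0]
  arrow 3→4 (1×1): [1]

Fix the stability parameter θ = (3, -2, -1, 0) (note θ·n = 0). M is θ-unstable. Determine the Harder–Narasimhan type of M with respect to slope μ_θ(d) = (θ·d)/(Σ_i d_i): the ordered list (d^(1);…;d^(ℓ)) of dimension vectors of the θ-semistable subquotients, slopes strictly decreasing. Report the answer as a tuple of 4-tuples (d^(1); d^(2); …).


Via rank(M_{q-1}∘⋯∘M_p): M ≅ I[1,1], I[2,2], I[3,4].
μ_θ-semistable layers: μ^(1)=3; μ^(2)=0; μ^(3)=-1; μ^(4)=-2

((1, 0, 0, 0); (0, 0, 0, 1); (0, 0, 1, 0); (0, 1, 0, 0))


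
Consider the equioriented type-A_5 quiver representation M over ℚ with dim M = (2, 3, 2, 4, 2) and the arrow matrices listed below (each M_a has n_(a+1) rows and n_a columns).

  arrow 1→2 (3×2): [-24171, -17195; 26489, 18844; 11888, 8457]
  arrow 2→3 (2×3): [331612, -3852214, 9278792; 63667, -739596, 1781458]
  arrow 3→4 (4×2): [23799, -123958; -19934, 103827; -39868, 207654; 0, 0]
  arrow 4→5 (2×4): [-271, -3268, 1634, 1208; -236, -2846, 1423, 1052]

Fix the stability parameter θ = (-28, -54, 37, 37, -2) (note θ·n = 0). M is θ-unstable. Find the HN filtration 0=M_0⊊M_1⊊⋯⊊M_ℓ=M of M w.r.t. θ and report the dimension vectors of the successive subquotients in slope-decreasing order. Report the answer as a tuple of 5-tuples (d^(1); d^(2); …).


Via rank(M_{q-1}∘⋯∘M_p): M ≅ I[1,4], I[1,5], I[2,2], I[4,4], I[4,5].
μ_θ-semistable layers: μ^(1)=37; μ^(2)=24; μ^(3)=35/2; μ^(4)=-41; μ^(5)=-54

((0, 0, 1, 2, 0); (0, 0, 1, 1, 1); (0, 0, 0, 1, 1); (2, 2, 0, 0, 0); (0, 1, 0, 0, 0))


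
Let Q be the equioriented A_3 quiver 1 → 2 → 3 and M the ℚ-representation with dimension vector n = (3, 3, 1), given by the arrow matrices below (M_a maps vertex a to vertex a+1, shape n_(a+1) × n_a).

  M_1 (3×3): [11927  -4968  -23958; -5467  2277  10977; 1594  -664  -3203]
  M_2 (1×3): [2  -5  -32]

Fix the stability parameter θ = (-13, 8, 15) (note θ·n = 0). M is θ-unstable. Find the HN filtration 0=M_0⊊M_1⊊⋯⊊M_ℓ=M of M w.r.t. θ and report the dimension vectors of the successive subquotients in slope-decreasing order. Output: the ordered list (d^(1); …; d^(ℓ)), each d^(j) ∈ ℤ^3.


Via rank(M_{q-1}∘⋯∘M_p): M ≅ I[1,2]^2, I[1,3].
μ_θ-semistable layers: μ^(1)=15; μ^(2)=8; μ^(3)=-13

((0, 0, 1); (0, 3, 0); (3, 0, 0))


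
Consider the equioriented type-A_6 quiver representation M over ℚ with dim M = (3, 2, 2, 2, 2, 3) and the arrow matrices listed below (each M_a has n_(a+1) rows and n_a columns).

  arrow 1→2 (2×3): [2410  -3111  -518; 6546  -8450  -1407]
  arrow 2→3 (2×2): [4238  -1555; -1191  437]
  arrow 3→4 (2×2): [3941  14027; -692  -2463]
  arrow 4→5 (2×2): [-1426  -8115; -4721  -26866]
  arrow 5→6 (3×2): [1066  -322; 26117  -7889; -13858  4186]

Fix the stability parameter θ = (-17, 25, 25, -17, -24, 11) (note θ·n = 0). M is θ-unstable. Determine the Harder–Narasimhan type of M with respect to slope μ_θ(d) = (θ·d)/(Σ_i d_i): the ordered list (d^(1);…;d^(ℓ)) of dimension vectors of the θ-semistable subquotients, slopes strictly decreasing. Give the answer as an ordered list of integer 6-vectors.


Interval decomposition of M: I[1,1], I[1,5], I[1,6], I[6,6]^2.
HN type (ℓ=3): μ^(1)=11; μ^(2)=9/4; μ^(3)=-17

((0, 0, 0, 0, 0, 3); (0, 2, 2, 2, 2, 0); (3, 0, 0, 0, 0, 0))


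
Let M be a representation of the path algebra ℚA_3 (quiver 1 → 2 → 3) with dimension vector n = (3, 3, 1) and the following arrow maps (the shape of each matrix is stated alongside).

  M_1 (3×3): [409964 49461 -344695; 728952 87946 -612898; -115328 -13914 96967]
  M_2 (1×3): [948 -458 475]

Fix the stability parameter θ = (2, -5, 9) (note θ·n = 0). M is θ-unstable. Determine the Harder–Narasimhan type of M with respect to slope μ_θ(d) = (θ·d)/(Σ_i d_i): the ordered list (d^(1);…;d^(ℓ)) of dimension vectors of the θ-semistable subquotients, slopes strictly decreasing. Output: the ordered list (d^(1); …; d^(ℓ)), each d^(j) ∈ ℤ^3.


Via rank(M_{q-1}∘⋯∘M_p): M ≅ I[1,1], I[1,2], I[1,3], I[2,2].
μ_θ-semistable layers: μ^(1)=9; μ^(2)=2; μ^(3)=-3/2; μ^(4)=-5

((0, 0, 1); (1, 0, 0); (2, 2, 0); (0, 1, 0))


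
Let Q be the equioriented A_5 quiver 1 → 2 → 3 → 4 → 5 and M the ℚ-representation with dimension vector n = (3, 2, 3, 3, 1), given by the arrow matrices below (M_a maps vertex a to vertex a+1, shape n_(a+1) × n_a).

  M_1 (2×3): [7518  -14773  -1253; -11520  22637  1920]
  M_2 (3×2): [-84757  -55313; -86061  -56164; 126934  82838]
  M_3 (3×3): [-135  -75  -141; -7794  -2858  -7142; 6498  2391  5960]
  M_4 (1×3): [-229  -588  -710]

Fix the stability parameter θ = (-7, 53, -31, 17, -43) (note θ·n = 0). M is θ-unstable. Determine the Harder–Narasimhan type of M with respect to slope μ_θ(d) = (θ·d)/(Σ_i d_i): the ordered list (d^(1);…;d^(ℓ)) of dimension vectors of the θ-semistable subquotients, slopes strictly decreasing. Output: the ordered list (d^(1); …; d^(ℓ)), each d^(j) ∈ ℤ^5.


Interval decomposition of M: I[1,1], I[1,4], I[1,5], I[3,3], I[4,4].
HN type (ℓ=5): μ^(1)=17; μ^(2)=11; μ^(3)=-1; μ^(4)=-7; μ^(5)=-31

((0, 0, 0, 2, 0); (0, 1, 1, 0, 0); (0, 1, 1, 1, 1); (3, 0, 0, 0, 0); (0, 0, 1, 0, 0))


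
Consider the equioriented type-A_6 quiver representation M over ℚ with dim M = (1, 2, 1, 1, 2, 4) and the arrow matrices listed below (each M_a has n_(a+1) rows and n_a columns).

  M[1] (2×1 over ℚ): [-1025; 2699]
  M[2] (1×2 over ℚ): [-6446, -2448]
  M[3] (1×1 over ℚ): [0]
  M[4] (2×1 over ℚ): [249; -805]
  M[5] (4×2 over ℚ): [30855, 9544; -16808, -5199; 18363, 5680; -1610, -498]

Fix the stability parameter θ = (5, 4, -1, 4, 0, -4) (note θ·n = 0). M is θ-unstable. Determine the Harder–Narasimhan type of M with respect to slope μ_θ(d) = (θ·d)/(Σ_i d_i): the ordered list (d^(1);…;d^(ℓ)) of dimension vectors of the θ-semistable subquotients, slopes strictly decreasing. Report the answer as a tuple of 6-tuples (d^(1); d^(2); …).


Interval decomposition of M: I[1,3], I[2,2], I[4,6], I[5,6], I[6,6]^2.
HN type (ℓ=5): μ^(1)=4; μ^(2)=8/3; μ^(3)=0; μ^(4)=-2; μ^(5)=-4

((0, 1, 0, 0, 0, 0); (1, 1, 1, 0, 0, 0); (0, 0, 0, 1, 1, 1); (0, 0, 0, 0, 1, 1); (0, 0, 0, 0, 0, 2))


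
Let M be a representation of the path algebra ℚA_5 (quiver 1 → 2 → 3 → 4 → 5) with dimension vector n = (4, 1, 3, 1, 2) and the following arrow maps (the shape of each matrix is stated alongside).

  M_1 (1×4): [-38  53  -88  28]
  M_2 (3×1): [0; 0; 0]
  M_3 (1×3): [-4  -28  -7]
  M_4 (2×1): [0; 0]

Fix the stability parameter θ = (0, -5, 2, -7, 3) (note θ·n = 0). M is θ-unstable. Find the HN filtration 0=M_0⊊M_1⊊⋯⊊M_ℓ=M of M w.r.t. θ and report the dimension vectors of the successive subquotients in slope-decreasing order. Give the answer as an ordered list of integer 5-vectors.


Barcode: M ≅ I[1,1]^3, I[1,2], I[3,3]^2, I[3,4], I[5,5]^2. HN layers by μ_θ (4 steps, strictly decreasing):
  μ^(1)=3; μ^(2)=2; μ^(3)=0; μ^(4)=-5/2

((0, 0, 0, 0, 2); (0, 0, 2, 0, 0); (3, 0, 0, 0, 0); (1, 1, 1, 1, 0))


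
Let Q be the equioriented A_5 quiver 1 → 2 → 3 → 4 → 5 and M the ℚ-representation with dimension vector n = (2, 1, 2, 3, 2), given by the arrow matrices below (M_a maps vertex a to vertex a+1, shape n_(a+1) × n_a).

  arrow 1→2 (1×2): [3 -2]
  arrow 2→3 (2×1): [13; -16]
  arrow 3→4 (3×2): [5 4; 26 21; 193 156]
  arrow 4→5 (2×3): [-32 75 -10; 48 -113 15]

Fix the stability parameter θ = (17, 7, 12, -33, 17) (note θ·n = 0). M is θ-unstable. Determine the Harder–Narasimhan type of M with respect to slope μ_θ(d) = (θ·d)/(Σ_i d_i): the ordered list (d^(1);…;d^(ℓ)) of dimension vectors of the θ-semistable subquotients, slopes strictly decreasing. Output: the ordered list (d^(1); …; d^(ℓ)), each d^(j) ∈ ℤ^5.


Interval decomposition of M: I[1,1], I[1,5], I[3,5], I[4,4].
HN type (ℓ=4): μ^(1)=17; μ^(2)=3/4; μ^(3)=-21/2; μ^(4)=-33

((1, 0, 0, 0, 2); (1, 1, 1, 1, 0); (0, 0, 1, 1, 0); (0, 0, 0, 1, 0))


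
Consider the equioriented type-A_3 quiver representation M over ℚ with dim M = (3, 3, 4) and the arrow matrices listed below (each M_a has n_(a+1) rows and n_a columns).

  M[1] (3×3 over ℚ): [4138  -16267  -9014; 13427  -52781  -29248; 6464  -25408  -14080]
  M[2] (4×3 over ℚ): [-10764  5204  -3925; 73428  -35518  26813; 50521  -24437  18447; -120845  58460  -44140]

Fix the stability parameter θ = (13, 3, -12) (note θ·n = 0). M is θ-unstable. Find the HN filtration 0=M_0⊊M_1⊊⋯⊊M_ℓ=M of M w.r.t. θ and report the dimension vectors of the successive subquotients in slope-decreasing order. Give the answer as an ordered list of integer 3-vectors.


Via rank(M_{q-1}∘⋯∘M_p): M ≅ I[1,1], I[1,3]^2, I[2,3], I[3,3].
μ_θ-semistable layers: μ^(1)=13; μ^(2)=4/3; μ^(3)=-9/2; μ^(4)=-12

((1, 0, 0); (2, 2, 2); (0, 1, 1); (0, 0, 1))


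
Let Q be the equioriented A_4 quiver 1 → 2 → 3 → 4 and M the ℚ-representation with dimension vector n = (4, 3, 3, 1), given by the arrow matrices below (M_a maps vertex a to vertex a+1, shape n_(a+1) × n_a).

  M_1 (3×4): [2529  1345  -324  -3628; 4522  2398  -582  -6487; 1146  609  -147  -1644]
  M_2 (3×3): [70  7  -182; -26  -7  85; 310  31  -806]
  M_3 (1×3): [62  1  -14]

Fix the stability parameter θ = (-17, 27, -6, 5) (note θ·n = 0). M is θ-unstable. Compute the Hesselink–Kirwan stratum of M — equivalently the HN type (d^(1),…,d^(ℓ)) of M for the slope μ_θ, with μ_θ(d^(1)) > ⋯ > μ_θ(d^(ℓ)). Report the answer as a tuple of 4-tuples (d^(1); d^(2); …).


Barcode: M ≅ I[1,1], I[1,2], I[1,3], I[1,4], I[3,3]. HN layers by μ_θ (5 steps, strictly decreasing):
  μ^(1)=27; μ^(2)=21/2; μ^(3)=26/3; μ^(4)=-6; μ^(5)=-17

((0, 1, 0, 0); (0, 1, 1, 0); (0, 1, 1, 1); (0, 0, 1, 0); (4, 0, 0, 0))


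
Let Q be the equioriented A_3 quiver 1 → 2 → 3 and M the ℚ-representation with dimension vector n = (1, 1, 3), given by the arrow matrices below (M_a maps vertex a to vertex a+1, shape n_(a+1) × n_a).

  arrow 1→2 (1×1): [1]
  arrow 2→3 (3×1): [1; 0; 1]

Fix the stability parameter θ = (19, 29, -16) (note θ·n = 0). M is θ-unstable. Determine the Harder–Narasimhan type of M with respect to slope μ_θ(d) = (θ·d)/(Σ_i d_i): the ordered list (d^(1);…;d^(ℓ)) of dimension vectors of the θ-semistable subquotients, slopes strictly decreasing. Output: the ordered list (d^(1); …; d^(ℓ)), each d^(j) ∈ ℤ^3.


Barcode: M ≅ I[1,3], I[3,3]^2. HN layers by μ_θ (2 steps, strictly decreasing):
  μ^(1)=32/3; μ^(2)=-16

((1, 1, 1); (0, 0, 2))


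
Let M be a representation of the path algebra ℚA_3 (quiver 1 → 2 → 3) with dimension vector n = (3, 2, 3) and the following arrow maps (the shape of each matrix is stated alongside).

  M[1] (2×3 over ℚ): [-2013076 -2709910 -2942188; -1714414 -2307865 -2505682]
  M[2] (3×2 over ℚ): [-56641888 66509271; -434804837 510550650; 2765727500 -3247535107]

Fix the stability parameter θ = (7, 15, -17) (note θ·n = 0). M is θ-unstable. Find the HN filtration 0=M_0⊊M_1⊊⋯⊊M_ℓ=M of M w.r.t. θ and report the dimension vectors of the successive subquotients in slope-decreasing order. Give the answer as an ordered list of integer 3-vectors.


Via rank(M_{q-1}∘⋯∘M_p): M ≅ I[1,1]^2, I[1,3], I[2,3], I[3,3].
μ_θ-semistable layers: μ^(1)=7; μ^(2)=5/3; μ^(3)=-1; μ^(4)=-17

((2, 0, 0); (1, 1, 1); (0, 1, 1); (0, 0, 1))


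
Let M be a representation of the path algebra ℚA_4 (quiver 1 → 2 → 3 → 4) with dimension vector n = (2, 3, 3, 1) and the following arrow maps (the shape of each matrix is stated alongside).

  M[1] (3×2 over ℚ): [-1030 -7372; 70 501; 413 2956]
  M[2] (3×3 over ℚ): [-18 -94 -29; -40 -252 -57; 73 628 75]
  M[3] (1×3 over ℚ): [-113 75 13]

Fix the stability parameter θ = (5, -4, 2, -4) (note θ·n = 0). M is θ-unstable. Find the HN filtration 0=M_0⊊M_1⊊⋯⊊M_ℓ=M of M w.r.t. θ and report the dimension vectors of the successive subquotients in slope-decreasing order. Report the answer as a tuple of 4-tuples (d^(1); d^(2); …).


Barcode: M ≅ I[1,3], I[1,4], I[2,3]. HN layers by μ_θ (4 steps, strictly decreasing):
  μ^(1)=2; μ^(2)=1/2; μ^(3)=-1/4; μ^(4)=-4

((0, 0, 2, 0); (1, 1, 0, 0); (1, 1, 1, 1); (0, 1, 0, 0))


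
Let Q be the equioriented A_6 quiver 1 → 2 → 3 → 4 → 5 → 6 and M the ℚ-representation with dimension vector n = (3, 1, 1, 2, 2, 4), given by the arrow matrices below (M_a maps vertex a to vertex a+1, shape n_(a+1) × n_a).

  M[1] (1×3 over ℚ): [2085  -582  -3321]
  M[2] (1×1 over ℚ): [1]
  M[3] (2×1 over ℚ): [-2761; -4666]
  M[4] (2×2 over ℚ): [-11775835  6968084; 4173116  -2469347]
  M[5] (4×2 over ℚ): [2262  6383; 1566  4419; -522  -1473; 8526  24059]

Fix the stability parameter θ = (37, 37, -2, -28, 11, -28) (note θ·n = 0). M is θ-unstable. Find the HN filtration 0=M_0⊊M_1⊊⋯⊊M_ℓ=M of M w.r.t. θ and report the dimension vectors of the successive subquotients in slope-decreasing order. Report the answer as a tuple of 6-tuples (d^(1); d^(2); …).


Via rank(M_{q-1}∘⋯∘M_p): M ≅ I[1,1]^2, I[1,5], I[4,6], I[6,6]^3.
μ_θ-semistable layers: μ^(1)=37; μ^(2)=11; μ^(3)=-17/2; μ^(4)=-28

((2, 0, 0, 0, 0, 0); (1, 1, 1, 1, 1, 0); (0, 0, 0, 0, 1, 1); (0, 0, 0, 1, 0, 3))


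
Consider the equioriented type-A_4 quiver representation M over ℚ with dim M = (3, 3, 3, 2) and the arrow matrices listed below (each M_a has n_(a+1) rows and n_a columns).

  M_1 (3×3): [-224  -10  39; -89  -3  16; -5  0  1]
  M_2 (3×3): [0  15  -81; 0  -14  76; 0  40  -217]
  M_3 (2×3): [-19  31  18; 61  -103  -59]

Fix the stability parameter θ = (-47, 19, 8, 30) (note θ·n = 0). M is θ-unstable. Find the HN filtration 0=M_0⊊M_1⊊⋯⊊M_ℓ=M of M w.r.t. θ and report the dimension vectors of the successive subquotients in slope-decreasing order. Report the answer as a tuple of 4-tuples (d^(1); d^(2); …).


Via rank(M_{q-1}∘⋯∘M_p): M ≅ I[1,2], I[1,4]^2, I[3,3].
μ_θ-semistable layers: μ^(1)=30; μ^(2)=19; μ^(3)=27/2; μ^(4)=8; μ^(5)=-47

((0, 0, 0, 2); (0, 1, 0, 0); (0, 2, 2, 0); (0, 0, 1, 0); (3, 0, 0, 0))


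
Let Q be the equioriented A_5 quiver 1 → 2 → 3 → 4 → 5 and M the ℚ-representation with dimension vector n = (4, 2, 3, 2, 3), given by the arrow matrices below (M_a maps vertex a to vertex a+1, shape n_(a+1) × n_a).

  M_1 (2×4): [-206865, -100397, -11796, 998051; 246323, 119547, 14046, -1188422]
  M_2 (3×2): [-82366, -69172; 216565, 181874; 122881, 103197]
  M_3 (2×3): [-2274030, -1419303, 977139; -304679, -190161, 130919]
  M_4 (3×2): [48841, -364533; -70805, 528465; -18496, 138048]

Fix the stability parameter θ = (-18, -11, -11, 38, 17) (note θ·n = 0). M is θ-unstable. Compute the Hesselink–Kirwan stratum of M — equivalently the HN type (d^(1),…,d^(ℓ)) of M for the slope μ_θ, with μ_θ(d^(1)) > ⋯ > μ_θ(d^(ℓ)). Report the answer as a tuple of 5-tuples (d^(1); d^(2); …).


Barcode: M ≅ I[1,1]^2, I[1,3], I[1,4], I[3,5], I[5,5]^2. HN layers by μ_θ (5 steps, strictly decreasing):
  μ^(1)=38; μ^(2)=55/2; μ^(3)=17; μ^(4)=-11; μ^(5)=-18

((0, 0, 0, 1, 0); (0, 0, 0, 1, 1); (0, 0, 0, 0, 2); (0, 2, 3, 0, 0); (4, 0, 0, 0, 0))


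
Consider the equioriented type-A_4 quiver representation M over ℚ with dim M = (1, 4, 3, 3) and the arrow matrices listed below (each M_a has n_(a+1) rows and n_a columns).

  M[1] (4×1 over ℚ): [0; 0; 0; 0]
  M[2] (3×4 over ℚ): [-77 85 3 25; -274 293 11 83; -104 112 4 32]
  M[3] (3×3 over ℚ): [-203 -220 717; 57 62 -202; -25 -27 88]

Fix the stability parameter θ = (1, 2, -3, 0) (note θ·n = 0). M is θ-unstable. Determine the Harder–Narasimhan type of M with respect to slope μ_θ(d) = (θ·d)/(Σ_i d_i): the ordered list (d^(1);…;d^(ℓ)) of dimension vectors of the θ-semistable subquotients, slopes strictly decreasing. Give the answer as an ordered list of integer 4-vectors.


Barcode: M ≅ I[1,1], I[2,2], I[2,4]^3. HN layers by μ_θ (4 steps, strictly decreasing):
  μ^(1)=2; μ^(2)=1; μ^(3)=0; μ^(4)=-1/2

((0, 1, 0, 0); (1, 0, 0, 0); (0, 0, 0, 3); (0, 3, 3, 0))


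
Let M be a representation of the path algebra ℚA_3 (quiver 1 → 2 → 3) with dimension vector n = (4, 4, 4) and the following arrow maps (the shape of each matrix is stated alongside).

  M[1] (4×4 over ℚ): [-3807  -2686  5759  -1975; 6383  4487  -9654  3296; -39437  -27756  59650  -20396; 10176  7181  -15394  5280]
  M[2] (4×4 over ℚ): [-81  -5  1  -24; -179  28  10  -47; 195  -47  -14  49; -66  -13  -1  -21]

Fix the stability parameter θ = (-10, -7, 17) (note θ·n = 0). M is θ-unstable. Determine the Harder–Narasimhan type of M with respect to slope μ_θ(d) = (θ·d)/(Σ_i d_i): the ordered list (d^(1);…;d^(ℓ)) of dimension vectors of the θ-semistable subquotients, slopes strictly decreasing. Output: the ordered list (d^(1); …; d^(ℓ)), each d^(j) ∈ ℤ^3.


Via rank(M_{q-1}∘⋯∘M_p): M ≅ I[1,2], I[1,3]^3, I[3,3].
μ_θ-semistable layers: μ^(1)=17; μ^(2)=-7; μ^(3)=-10

((0, 0, 4); (0, 4, 0); (4, 0, 0))


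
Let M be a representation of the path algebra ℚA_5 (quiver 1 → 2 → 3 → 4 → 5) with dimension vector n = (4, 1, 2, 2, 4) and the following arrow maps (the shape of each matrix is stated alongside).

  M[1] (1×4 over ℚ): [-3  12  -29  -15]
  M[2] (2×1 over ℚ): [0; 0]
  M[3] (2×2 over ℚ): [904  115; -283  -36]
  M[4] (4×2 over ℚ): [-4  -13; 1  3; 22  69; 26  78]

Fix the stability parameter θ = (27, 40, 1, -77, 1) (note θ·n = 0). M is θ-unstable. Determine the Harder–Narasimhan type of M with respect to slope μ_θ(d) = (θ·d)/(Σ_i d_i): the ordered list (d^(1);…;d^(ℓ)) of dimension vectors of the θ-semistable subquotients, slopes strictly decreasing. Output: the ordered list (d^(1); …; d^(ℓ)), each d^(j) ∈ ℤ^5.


Barcode: M ≅ I[1,1]^3, I[1,2], I[3,5]^2, I[5,5]^2. HN layers by μ_θ (4 steps, strictly decreasing):
  μ^(1)=40; μ^(2)=27; μ^(3)=1; μ^(4)=-38

((0, 1, 0, 0, 0); (4, 0, 0, 0, 0); (0, 0, 0, 0, 4); (0, 0, 2, 2, 0))


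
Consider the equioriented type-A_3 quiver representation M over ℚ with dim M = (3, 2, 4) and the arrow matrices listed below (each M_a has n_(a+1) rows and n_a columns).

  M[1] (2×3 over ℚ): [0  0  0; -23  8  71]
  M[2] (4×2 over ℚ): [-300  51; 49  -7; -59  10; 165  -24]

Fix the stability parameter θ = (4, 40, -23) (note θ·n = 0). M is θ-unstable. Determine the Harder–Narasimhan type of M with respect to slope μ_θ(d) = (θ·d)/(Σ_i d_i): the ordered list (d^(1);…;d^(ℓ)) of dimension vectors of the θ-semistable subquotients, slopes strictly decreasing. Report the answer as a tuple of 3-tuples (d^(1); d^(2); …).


Interval decomposition of M: I[1,1]^2, I[1,3], I[2,3], I[3,3]^2.
HN type (ℓ=3): μ^(1)=17/2; μ^(2)=4; μ^(3)=-23

((0, 2, 2); (3, 0, 0); (0, 0, 2))


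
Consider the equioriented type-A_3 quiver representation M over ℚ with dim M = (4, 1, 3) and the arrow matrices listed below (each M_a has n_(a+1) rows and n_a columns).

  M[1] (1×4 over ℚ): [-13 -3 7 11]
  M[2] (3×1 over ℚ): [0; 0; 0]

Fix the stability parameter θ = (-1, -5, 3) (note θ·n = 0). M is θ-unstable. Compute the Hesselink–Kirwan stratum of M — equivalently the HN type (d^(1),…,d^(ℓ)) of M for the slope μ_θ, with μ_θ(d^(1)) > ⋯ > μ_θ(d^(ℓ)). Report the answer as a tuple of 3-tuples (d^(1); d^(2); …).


Barcode: M ≅ I[1,1]^3, I[1,2], I[3,3]^3. HN layers by μ_θ (3 steps, strictly decreasing):
  μ^(1)=3; μ^(2)=-1; μ^(3)=-3

((0, 0, 3); (3, 0, 0); (1, 1, 0))


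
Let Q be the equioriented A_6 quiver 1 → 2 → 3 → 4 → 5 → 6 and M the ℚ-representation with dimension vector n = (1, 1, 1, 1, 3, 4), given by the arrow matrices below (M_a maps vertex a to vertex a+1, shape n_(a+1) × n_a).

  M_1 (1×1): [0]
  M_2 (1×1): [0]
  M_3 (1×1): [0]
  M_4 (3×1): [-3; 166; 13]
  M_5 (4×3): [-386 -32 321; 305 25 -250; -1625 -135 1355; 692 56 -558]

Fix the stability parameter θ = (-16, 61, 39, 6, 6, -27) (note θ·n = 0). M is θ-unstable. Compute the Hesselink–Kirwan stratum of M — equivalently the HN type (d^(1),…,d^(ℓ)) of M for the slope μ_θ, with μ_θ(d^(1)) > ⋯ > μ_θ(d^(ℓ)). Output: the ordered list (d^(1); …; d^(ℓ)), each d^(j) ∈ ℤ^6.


Interval decomposition of M: I[1,1], I[2,2], I[3,3], I[4,6], I[5,5], I[5,6], I[6,6]^2.
HN type (ℓ=7): μ^(1)=61; μ^(2)=39; μ^(3)=6; μ^(4)=-5; μ^(5)=-21/2; μ^(6)=-16; μ^(7)=-27

((0, 1, 0, 0, 0, 0); (0, 0, 1, 0, 0, 0); (0, 0, 0, 0, 1, 0); (0, 0, 0, 1, 1, 1); (0, 0, 0, 0, 1, 1); (1, 0, 0, 0, 0, 0); (0, 0, 0, 0, 0, 2))


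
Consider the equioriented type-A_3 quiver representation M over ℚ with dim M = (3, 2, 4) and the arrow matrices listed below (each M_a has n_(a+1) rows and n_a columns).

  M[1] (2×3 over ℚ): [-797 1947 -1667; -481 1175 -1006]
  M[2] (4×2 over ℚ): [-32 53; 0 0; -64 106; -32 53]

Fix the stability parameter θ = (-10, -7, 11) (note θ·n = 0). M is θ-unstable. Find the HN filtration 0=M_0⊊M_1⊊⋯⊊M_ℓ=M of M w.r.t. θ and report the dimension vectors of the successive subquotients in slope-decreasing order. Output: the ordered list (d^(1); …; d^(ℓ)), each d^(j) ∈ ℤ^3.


Interval decomposition of M: I[1,1], I[1,2], I[1,3], I[3,3]^3.
HN type (ℓ=3): μ^(1)=11; μ^(2)=-7; μ^(3)=-10

((0, 0, 4); (0, 2, 0); (3, 0, 0))


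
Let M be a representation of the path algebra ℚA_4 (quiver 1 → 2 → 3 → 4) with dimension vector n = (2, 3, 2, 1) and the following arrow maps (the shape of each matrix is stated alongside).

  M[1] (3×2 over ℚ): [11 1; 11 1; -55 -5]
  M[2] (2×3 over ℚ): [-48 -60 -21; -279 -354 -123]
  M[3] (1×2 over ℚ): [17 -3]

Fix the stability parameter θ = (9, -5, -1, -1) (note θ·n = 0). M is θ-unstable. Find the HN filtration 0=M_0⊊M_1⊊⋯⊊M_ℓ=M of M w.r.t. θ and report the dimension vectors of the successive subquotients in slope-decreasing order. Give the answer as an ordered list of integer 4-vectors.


Barcode: M ≅ I[1,1], I[1,4], I[2,2], I[2,3]. HN layers by μ_θ (4 steps, strictly decreasing):
  μ^(1)=9; μ^(2)=1/2; μ^(3)=-1; μ^(4)=-5

((1, 0, 0, 0); (1, 1, 1, 1); (0, 0, 1, 0); (0, 2, 0, 0))


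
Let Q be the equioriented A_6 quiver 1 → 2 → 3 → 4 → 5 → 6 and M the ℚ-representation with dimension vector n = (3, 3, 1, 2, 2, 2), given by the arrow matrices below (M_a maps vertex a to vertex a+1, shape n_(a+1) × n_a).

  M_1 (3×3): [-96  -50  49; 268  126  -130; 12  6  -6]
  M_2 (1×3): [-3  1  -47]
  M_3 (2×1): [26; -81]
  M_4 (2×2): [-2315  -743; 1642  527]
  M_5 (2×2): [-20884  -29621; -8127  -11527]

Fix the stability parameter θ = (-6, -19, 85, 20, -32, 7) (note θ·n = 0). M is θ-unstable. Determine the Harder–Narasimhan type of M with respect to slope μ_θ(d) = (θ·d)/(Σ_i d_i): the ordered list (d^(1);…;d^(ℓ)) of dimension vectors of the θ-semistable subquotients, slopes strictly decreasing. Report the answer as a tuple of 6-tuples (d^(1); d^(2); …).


Interval decomposition of M: I[1,1], I[1,2], I[1,6], I[2,2], I[4,6].
HN type (ℓ=5): μ^(1)=20; μ^(2)=7; μ^(3)=-6; μ^(4)=-25/2; μ^(5)=-19

((0, 0, 1, 1, 1, 1); (0, 0, 0, 0, 0, 1); (1, 0, 0, 1, 1, 0); (2, 2, 0, 0, 0, 0); (0, 1, 0, 0, 0, 0))


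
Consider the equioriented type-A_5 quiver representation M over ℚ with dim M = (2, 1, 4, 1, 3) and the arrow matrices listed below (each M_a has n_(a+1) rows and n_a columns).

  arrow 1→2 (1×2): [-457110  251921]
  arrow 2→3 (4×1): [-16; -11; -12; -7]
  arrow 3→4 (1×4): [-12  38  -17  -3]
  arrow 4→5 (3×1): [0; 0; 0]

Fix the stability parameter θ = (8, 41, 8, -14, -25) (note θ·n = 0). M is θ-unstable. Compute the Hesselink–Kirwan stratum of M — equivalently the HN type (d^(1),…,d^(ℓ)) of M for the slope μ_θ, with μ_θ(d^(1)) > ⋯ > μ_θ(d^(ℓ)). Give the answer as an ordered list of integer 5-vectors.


Interval decomposition of M: I[1,1], I[1,4], I[3,3]^3, I[5,5]^3.
HN type (ℓ=3): μ^(1)=35/3; μ^(2)=8; μ^(3)=-25

((0, 1, 1, 1, 0); (2, 0, 3, 0, 0); (0, 0, 0, 0, 3))


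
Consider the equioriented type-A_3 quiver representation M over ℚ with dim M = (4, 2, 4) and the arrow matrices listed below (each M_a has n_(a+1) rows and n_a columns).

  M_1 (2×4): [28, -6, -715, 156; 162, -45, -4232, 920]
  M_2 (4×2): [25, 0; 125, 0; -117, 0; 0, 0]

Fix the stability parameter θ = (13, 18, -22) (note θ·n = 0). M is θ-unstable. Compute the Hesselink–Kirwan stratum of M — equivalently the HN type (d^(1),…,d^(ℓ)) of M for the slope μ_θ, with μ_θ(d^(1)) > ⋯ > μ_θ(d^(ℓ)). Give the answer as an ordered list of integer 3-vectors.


Barcode: M ≅ I[1,1]^2, I[1,2], I[1,3], I[3,3]^3. HN layers by μ_θ (4 steps, strictly decreasing):
  μ^(1)=18; μ^(2)=13; μ^(3)=3; μ^(4)=-22

((0, 1, 0); (3, 0, 0); (1, 1, 1); (0, 0, 3))


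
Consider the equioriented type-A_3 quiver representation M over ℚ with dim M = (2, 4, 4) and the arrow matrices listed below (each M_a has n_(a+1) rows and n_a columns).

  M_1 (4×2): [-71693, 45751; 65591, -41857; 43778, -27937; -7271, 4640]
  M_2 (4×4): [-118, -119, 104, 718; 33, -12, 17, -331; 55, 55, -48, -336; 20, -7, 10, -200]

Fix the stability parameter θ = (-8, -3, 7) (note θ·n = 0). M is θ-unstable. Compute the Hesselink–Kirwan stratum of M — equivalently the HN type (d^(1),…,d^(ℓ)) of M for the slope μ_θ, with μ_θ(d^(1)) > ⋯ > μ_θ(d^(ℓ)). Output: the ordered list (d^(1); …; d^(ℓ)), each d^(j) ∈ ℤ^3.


Barcode: M ≅ I[1,2], I[1,3], I[2,3]^2, I[3,3]. HN layers by μ_θ (3 steps, strictly decreasing):
  μ^(1)=7; μ^(2)=-3; μ^(3)=-8

((0, 0, 4); (0, 4, 0); (2, 0, 0))


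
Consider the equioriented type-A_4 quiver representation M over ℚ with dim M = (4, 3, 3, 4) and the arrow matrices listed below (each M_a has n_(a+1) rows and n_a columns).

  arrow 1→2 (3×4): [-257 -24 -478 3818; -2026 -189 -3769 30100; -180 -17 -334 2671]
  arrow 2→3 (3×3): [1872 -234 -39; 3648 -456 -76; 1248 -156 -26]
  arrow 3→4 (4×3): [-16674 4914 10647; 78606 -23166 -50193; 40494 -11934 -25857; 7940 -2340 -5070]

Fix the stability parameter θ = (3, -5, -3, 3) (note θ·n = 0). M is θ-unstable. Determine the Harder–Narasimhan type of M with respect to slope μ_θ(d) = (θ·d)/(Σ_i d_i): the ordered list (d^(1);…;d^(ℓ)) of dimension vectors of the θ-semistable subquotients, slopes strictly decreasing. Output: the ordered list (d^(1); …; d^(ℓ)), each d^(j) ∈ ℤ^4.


Interval decomposition of M: I[1,1], I[1,2]^2, I[1,3], I[3,3], I[3,4], I[4,4]^3.
HN type (ℓ=4): μ^(1)=3; μ^(2)=-1; μ^(3)=-5/3; μ^(4)=-3

((1, 0, 0, 4); (2, 2, 0, 0); (1, 1, 1, 0); (0, 0, 2, 0))


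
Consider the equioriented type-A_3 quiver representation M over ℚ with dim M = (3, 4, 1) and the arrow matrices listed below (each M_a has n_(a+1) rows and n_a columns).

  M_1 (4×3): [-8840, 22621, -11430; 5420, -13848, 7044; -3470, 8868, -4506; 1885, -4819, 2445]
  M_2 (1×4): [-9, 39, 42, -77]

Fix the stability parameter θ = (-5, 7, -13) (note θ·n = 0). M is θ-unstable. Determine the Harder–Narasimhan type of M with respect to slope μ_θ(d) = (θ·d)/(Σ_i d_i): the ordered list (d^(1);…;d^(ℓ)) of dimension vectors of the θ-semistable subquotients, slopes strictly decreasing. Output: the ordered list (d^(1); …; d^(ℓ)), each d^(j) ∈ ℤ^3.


Barcode: M ≅ I[1,1], I[1,2], I[1,3], I[2,2]^2. HN layers by μ_θ (3 steps, strictly decreasing):
  μ^(1)=7; μ^(2)=-3; μ^(3)=-5

((0, 3, 0); (0, 1, 1); (3, 0, 0))


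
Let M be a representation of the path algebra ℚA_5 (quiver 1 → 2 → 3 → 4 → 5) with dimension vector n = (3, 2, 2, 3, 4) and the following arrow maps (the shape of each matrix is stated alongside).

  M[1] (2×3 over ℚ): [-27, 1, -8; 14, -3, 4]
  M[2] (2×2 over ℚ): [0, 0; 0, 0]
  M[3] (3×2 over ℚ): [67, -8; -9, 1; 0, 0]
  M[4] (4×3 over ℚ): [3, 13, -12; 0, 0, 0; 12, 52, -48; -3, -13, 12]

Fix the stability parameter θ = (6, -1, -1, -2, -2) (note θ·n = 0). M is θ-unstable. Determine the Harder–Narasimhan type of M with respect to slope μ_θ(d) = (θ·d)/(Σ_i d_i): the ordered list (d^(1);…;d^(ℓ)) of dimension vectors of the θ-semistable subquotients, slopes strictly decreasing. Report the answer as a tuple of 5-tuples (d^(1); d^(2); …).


Via rank(M_{q-1}∘⋯∘M_p): M ≅ I[1,1], I[1,2]^2, I[3,4], I[3,5], I[4,4], I[5,5]^3.
μ_θ-semistable layers: μ^(1)=6; μ^(2)=5/2; μ^(3)=-3/2; μ^(4)=-5/3; μ^(5)=-2

((1, 0, 0, 0, 0); (2, 2, 0, 0, 0); (0, 0, 1, 1, 0); (0, 0, 1, 1, 1); (0, 0, 0, 1, 3))
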